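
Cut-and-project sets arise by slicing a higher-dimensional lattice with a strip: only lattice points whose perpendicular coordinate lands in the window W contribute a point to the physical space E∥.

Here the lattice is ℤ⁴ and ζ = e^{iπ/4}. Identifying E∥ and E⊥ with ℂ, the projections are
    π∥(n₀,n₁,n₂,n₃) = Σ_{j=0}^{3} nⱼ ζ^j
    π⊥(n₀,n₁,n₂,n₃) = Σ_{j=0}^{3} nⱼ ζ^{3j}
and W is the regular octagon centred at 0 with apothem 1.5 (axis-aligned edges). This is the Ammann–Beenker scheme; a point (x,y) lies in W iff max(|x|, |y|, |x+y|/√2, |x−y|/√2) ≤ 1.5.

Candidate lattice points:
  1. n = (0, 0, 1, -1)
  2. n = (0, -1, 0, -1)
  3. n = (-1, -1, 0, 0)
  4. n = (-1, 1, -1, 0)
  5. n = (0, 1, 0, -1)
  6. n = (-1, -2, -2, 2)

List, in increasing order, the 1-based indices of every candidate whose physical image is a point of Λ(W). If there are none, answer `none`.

Internal map: ζ^{3j} for j=0..3 gives (1,0), (−√2/2,√2/2), (0,−1), (√2/2,√2/2).
#1 (0, 0, 1, -1): internal (-0.7071, -1.7071); octagon support 1.7071 vs apothem 1.5 → ∉ W
#2 (0, -1, 0, -1): internal (0.0000, -1.4142); octagon support 1.4142 vs apothem 1.5 → ∈ W
#3 (-1, -1, 0, 0): internal (-0.2929, -0.7071); octagon support 0.7071 vs apothem 1.5 → ∈ W
#4 (-1, 1, -1, 0): internal (-1.7071, 1.7071); octagon support 2.4142 vs apothem 1.5 → ∉ W
#5 (0, 1, 0, -1): internal (-1.4142, 0.0000); octagon support 1.4142 vs apothem 1.5 → ∈ W
#6 (-1, -2, -2, 2): internal (1.8284, 2.0000); octagon support 2.7071 vs apothem 1.5 → ∉ W

2, 3, 5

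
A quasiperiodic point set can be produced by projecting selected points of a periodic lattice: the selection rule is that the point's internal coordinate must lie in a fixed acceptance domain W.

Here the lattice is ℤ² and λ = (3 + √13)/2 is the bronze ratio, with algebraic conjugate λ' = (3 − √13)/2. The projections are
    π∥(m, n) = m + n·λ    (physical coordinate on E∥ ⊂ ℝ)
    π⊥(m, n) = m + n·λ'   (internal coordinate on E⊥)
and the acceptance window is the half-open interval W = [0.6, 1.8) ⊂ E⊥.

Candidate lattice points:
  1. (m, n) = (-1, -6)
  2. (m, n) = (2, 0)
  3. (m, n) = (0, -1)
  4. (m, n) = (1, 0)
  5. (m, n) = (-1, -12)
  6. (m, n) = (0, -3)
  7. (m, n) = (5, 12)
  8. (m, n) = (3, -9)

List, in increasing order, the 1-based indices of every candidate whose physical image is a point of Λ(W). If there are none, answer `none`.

Numerically λ ≈ 3.302776 and λ' = −1/λ ≈ -0.302776.
#1 (-1,-6): internal coord -1 + (-6)·λ' = +0.816654; +0.816654 ∈ [0.6, 1.8) → IN Λ
#2 (2,0): internal coord 2 + (0)·λ' = +2.000000; +2.000000 ∉ [0.6, 1.8) → out
#3 (0,-1): internal coord 0 + (-1)·λ' = +0.302776; +0.302776 ∉ [0.6, 1.8) → out
#4 (1,0): internal coord 1 + (0)·λ' = +1.000000; +1.000000 ∈ [0.6, 1.8) → IN Λ
#5 (-1,-12): internal coord -1 + (-12)·λ' = +2.633308; +2.633308 ∉ [0.6, 1.8) → out
#6 (0,-3): internal coord 0 + (-3)·λ' = +0.908327; +0.908327 ∈ [0.6, 1.8) → IN Λ
#7 (5,12): internal coord 5 + (12)·λ' = +1.366692; +1.366692 ∈ [0.6, 1.8) → IN Λ
#8 (3,-9): internal coord 3 + (-9)·λ' = +5.724981; +5.724981 ∉ [0.6, 1.8) → out

1, 4, 6, 7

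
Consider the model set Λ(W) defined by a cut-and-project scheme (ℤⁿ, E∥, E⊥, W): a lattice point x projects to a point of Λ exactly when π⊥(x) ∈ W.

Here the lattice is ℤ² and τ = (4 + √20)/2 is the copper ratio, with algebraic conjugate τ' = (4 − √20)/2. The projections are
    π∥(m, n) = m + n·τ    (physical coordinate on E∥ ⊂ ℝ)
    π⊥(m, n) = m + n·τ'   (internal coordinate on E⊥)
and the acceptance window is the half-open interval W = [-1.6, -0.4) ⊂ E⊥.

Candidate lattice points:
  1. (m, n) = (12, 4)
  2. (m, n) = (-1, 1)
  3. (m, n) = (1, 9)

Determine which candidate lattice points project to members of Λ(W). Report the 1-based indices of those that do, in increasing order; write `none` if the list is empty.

2, 3

Compute τ' = (4−√20)/2 = -0.2361, so π⊥(m,n) = m -0.2361·n.
candidate 1: (m,n)=(12,4) → π∥ = 12+4·τ ≈ 28.9443, π⊥ = 12+4·τ' ≈ 11.0557 ∉ [-1.6, -0.4) ⇒ out
candidate 2: (m,n)=(-1,1) → π∥ = -1+1·τ ≈ 3.2361, π⊥ = -1+1·τ' ≈ -1.2361 ∈ [-1.6, -0.4) ⇒ IN Λ
candidate 3: (m,n)=(1,9) → π∥ = 1+9·τ ≈ 39.1246, π⊥ = 1+9·τ' ≈ -1.1246 ∈ [-1.6, -0.4) ⇒ IN Λ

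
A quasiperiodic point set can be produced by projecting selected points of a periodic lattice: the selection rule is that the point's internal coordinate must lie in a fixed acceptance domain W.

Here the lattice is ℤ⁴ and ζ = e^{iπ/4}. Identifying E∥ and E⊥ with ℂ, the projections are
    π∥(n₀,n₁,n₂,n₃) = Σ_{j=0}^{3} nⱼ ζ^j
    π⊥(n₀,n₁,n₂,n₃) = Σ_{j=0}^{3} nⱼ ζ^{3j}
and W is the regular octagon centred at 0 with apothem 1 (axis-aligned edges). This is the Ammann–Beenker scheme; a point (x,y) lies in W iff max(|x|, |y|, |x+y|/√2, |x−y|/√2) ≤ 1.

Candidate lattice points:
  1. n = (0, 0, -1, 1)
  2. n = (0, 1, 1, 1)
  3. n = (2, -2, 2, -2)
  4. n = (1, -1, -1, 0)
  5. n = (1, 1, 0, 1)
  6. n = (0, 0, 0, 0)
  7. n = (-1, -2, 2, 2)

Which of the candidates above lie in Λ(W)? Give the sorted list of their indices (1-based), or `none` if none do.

Internal map: ζ^{3j} for j=0..3 gives (1,0), (−√2/2,√2/2), (0,−1), (√2/2,√2/2).
#1 (0, 0, -1, 1): internal (0.70711, 1.70711); octagon support 1.70711 vs apothem 1 → ∉ W
#2 (0, 1, 1, 1): internal (0.00000, 0.41421); octagon support 0.41421 vs apothem 1 → ∈ W
#3 (2, -2, 2, -2): internal (2.00000, -4.82843); octagon support 4.82843 vs apothem 1 → ∉ W
#4 (1, -1, -1, 0): internal (1.70711, 0.29289); octagon support 1.70711 vs apothem 1 → ∉ W
#5 (1, 1, 0, 1): internal (1.00000, 1.41421); octagon support 1.70711 vs apothem 1 → ∉ W
#6 (0, 0, 0, 0): internal (0.00000, 0.00000); octagon support 0.00000 vs apothem 1 → ∈ W
#7 (-1, -2, 2, 2): internal (1.82843, -2.00000); octagon support 2.70711 vs apothem 1 → ∉ W

2, 6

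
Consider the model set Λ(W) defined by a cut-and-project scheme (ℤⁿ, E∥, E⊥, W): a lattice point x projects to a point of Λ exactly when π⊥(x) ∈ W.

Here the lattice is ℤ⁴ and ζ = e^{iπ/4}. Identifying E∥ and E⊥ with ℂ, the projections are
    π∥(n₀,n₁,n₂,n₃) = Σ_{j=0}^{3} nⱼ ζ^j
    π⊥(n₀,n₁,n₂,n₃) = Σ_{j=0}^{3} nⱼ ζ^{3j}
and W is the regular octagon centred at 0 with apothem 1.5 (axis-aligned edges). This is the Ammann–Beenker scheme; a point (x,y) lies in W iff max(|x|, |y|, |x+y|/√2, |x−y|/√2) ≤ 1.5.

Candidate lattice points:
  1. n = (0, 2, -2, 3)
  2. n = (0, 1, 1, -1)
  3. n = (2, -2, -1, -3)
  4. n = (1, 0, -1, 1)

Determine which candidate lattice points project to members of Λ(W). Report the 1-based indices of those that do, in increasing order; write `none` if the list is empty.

π⊥(n) = n₀ + n₁ζ³ + n₂ζ⁶ + n₃ζ⁹ where ζ = e^{iπ/4}.
#1 (0, 2, -2, 3): internal (0.7071, 5.5355); octagon support 5.5355 vs apothem 1.5 → ∉ W
#2 (0, 1, 1, -1): internal (-1.4142, -1.0000); octagon support 1.7071 vs apothem 1.5 → ∉ W
#3 (2, -2, -1, -3): internal (1.2929, -2.5355); octagon support 2.7071 vs apothem 1.5 → ∉ W
#4 (1, 0, -1, 1): internal (1.7071, 1.7071); octagon support 2.4142 vs apothem 1.5 → ∉ W

none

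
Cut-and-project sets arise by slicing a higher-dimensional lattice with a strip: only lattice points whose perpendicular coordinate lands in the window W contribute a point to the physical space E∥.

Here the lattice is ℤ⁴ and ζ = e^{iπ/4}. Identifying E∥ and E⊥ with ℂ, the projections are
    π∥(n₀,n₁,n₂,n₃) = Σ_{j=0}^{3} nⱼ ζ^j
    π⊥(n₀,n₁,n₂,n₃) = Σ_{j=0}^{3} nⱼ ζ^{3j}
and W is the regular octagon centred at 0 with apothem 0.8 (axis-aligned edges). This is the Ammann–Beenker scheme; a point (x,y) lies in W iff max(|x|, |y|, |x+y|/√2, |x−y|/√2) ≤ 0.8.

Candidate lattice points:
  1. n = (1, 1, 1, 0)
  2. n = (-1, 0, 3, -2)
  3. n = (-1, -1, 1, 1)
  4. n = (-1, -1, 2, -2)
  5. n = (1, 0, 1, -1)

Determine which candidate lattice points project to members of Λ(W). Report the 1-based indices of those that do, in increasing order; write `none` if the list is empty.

1

Internal map: ζ^{3j} for j=0..3 gives (1,0), (−√2/2,√2/2), (0,−1), (√2/2,√2/2).
candidate 1: n = (1, 1, 1, 0) → π⊥ ≈ (+0.29289, -0.29289); max(|x|,|y|,|x±y|/√2) = 0.41421 ≤ 0.8 ⇒ ∈ W
candidate 2: n = (-1, 0, 3, -2) → π⊥ ≈ (-2.41421, -4.41421); max(|x|,|y|,|x±y|/√2) = 4.82843 > 0.8 ⇒ ∉ W
candidate 3: n = (-1, -1, 1, 1) → π⊥ ≈ (+0.41421, -1.00000); max(|x|,|y|,|x±y|/√2) = 1.00000 > 0.8 ⇒ ∉ W
candidate 4: n = (-1, -1, 2, -2) → π⊥ ≈ (-1.70711, -4.12132); max(|x|,|y|,|x±y|/√2) = 4.12132 > 0.8 ⇒ ∉ W
candidate 5: n = (1, 0, 1, -1) → π⊥ ≈ (+0.29289, -1.70711); max(|x|,|y|,|x±y|/√2) = 1.70711 > 0.8 ⇒ ∉ W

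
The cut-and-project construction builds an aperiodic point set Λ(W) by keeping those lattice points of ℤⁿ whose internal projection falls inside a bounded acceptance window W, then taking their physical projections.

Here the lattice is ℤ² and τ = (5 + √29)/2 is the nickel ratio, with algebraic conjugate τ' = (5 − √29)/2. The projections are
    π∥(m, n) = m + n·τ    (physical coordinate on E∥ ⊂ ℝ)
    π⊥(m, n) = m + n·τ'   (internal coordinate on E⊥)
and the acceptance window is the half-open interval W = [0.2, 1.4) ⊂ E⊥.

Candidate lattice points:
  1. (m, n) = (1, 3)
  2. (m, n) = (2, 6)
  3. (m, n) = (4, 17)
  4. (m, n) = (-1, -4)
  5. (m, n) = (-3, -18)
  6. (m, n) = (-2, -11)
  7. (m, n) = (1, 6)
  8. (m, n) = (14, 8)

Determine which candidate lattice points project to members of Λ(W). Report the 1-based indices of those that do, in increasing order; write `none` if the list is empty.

1, 2, 3, 5

τ' = (5−√29)/2 ≈ -0.192582.
candidate 1: (m,n)=(1,3) → π∥ = 1+3·τ ≈ 16.577747, π⊥ = 1+3·τ' ≈ 0.422253 ∈ [0.2, 1.4) ⇒ IN Λ
candidate 2: (m,n)=(2,6) → π∥ = 2+6·τ ≈ 33.155494, π⊥ = 2+6·τ' ≈ 0.844506 ∈ [0.2, 1.4) ⇒ IN Λ
candidate 3: (m,n)=(4,17) → π∥ = 4+17·τ ≈ 92.273901, π⊥ = 4+17·τ' ≈ 0.726099 ∈ [0.2, 1.4) ⇒ IN Λ
candidate 4: (m,n)=(-1,-4) → π∥ = -1-4·τ ≈ -21.770330, π⊥ = -1-4·τ' ≈ -0.229670 ∉ [0.2, 1.4) ⇒ out
candidate 5: (m,n)=(-3,-18) → π∥ = -3-18·τ ≈ -96.466483, π⊥ = -3-18·τ' ≈ 0.466483 ∈ [0.2, 1.4) ⇒ IN Λ
candidate 6: (m,n)=(-2,-11) → π∥ = -2-11·τ ≈ -59.118406, π⊥ = -2-11·τ' ≈ 0.118406 ∉ [0.2, 1.4) ⇒ out
candidate 7: (m,n)=(1,6) → π∥ = 1+6·τ ≈ 32.155494, π⊥ = 1+6·τ' ≈ -0.155494 ∉ [0.2, 1.4) ⇒ out
candidate 8: (m,n)=(14,8) → π∥ = 14+8·τ ≈ 55.540659, π⊥ = 14+8·τ' ≈ 12.459341 ∉ [0.2, 1.4) ⇒ out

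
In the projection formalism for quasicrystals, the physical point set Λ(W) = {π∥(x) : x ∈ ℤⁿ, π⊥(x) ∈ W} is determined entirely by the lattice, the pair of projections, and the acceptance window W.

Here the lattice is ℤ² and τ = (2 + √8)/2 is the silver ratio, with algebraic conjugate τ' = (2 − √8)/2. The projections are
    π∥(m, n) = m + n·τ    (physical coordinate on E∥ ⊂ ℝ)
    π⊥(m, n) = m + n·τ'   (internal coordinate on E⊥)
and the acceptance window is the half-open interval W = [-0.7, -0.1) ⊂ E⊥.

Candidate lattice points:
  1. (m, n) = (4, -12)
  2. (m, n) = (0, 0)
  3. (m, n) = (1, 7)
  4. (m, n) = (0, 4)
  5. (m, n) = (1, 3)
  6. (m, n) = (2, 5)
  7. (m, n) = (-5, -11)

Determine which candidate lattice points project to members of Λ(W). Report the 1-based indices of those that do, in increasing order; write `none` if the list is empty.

τ' = (2−√8)/2 ≈ -0.41421.
#1 (4,-12): internal coord 4 + (-12)·τ' = +8.97056; +8.97056 ∉ [-0.7, -0.1) → out
#2 (0,0): internal coord 0 + (0)·τ' = +0.00000; +0.00000 ∉ [-0.7, -0.1) → out
#3 (1,7): internal coord 1 + (7)·τ' = -1.89949; -1.89949 ∉ [-0.7, -0.1) → out
#4 (0,4): internal coord 0 + (4)·τ' = -1.65685; -1.65685 ∉ [-0.7, -0.1) → out
#5 (1,3): internal coord 1 + (3)·τ' = -0.24264; -0.24264 ∈ [-0.7, -0.1) → IN Λ
#6 (2,5): internal coord 2 + (5)·τ' = -0.07107; -0.07107 ∉ [-0.7, -0.1) → out
#7 (-5,-11): internal coord -5 + (-11)·τ' = -0.44365; -0.44365 ∈ [-0.7, -0.1) → IN Λ

5, 7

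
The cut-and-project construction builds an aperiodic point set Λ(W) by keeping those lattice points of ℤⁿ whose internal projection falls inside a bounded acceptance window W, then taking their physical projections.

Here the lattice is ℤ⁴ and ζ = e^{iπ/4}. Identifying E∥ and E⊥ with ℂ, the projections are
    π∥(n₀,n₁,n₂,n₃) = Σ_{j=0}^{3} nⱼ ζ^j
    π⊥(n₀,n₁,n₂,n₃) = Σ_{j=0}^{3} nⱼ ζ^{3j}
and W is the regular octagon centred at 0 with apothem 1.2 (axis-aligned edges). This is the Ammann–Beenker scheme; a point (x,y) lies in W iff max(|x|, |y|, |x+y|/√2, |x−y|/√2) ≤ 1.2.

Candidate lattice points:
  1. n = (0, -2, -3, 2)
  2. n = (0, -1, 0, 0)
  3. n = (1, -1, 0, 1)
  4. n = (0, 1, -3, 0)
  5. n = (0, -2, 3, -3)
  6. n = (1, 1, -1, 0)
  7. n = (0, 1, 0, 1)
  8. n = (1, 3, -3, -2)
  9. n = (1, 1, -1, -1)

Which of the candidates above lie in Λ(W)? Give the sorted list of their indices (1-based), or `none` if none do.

With ζ = e^{iπ/4} the internal vectors are ζ^0,ζ^3,ζ^6,ζ^9.
candidate 1: n = (0, -2, -3, 2) → π⊥ ≈ (+2.828427, +3.000000); max(|x|,|y|,|x±y|/√2) = 4.121320 > 1.2 ⇒ ∉ W
candidate 2: n = (0, -1, 0, 0) → π⊥ ≈ (+0.707107, -0.707107); max(|x|,|y|,|x±y|/√2) = 1.000000 ≤ 1.2 ⇒ ∈ W
candidate 3: n = (1, -1, 0, 1) → π⊥ ≈ (+2.414214, +0.000000); max(|x|,|y|,|x±y|/√2) = 2.414214 > 1.2 ⇒ ∉ W
candidate 4: n = (0, 1, -3, 0) → π⊥ ≈ (-0.707107, +3.707107); max(|x|,|y|,|x±y|/√2) = 3.707107 > 1.2 ⇒ ∉ W
candidate 5: n = (0, -2, 3, -3) → π⊥ ≈ (-0.707107, -6.535534); max(|x|,|y|,|x±y|/√2) = 6.535534 > 1.2 ⇒ ∉ W
candidate 6: n = (1, 1, -1, 0) → π⊥ ≈ (+0.292893, +1.707107); max(|x|,|y|,|x±y|/√2) = 1.707107 > 1.2 ⇒ ∉ W
candidate 7: n = (0, 1, 0, 1) → π⊥ ≈ (+0.000000, +1.414214); max(|x|,|y|,|x±y|/√2) = 1.414214 > 1.2 ⇒ ∉ W
candidate 8: n = (1, 3, -3, -2) → π⊥ ≈ (-2.535534, +3.707107); max(|x|,|y|,|x±y|/√2) = 4.414214 > 1.2 ⇒ ∉ W
candidate 9: n = (1, 1, -1, -1) → π⊥ ≈ (-0.414214, +1.000000); max(|x|,|y|,|x±y|/√2) = 1.000000 ≤ 1.2 ⇒ ∈ W

2, 9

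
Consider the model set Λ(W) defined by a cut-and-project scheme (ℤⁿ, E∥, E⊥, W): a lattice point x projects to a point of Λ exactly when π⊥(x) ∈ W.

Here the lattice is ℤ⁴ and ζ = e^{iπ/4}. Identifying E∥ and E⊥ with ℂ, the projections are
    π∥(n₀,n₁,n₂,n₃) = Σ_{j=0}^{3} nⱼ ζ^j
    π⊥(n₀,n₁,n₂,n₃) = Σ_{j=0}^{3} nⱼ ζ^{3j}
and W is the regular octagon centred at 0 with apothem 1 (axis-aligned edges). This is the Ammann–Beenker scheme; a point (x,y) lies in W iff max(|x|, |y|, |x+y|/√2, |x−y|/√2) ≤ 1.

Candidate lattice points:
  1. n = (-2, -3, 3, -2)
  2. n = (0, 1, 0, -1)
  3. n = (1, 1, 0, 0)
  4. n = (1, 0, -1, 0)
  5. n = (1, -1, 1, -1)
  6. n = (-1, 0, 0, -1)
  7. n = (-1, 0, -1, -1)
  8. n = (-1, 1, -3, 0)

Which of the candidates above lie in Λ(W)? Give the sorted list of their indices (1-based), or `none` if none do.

3

With ζ = e^{iπ/4} the internal vectors are ζ^0,ζ^3,ζ^6,ζ^9.
#1 (-2, -3, 3, -2): internal (-1.2929, -6.5355); octagon support 6.5355 vs apothem 1 → ∉ W
#2 (0, 1, 0, -1): internal (-1.4142, 0.0000); octagon support 1.4142 vs apothem 1 → ∉ W
#3 (1, 1, 0, 0): internal (0.2929, 0.7071); octagon support 0.7071 vs apothem 1 → ∈ W
#4 (1, 0, -1, 0): internal (1.0000, 1.0000); octagon support 1.4142 vs apothem 1 → ∉ W
#5 (1, -1, 1, -1): internal (1.0000, -2.4142); octagon support 2.4142 vs apothem 1 → ∉ W
#6 (-1, 0, 0, -1): internal (-1.7071, -0.7071); octagon support 1.7071 vs apothem 1 → ∉ W
#7 (-1, 0, -1, -1): internal (-1.7071, 0.2929); octagon support 1.7071 vs apothem 1 → ∉ W
#8 (-1, 1, -3, 0): internal (-1.7071, 3.7071); octagon support 3.8284 vs apothem 1 → ∉ W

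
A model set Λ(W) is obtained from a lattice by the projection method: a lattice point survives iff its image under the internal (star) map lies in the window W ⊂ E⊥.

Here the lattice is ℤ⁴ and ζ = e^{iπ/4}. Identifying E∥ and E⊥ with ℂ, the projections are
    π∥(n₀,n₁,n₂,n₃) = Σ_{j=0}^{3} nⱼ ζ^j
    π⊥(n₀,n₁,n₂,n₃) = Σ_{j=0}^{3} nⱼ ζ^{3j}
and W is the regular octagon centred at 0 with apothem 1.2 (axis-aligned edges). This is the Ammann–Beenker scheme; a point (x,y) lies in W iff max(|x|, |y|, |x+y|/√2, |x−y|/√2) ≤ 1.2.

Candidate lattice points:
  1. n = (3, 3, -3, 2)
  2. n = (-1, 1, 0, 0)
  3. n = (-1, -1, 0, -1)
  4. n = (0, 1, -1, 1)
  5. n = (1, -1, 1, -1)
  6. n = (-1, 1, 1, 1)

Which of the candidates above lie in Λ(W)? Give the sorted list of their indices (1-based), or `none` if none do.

6

π⊥(n) = n₀ + n₁ζ³ + n₂ζ⁶ + n₃ζ⁹ where ζ = e^{iπ/4}.
candidate 1: n = (3, 3, -3, 2) → π⊥ ≈ (+2.2929, +6.5355); max(|x|,|y|,|x±y|/√2) = 6.5355 > 1.2 ⇒ ∉ W
candidate 2: n = (-1, 1, 0, 0) → π⊥ ≈ (-1.7071, +0.7071); max(|x|,|y|,|x±y|/√2) = 1.7071 > 1.2 ⇒ ∉ W
candidate 3: n = (-1, -1, 0, -1) → π⊥ ≈ (-1.0000, -1.4142); max(|x|,|y|,|x±y|/√2) = 1.7071 > 1.2 ⇒ ∉ W
candidate 4: n = (0, 1, -1, 1) → π⊥ ≈ (+0.0000, +2.4142); max(|x|,|y|,|x±y|/√2) = 2.4142 > 1.2 ⇒ ∉ W
candidate 5: n = (1, -1, 1, -1) → π⊥ ≈ (+1.0000, -2.4142); max(|x|,|y|,|x±y|/√2) = 2.4142 > 1.2 ⇒ ∉ W
candidate 6: n = (-1, 1, 1, 1) → π⊥ ≈ (-1.0000, +0.4142); max(|x|,|y|,|x±y|/√2) = 1.0000 ≤ 1.2 ⇒ ∈ W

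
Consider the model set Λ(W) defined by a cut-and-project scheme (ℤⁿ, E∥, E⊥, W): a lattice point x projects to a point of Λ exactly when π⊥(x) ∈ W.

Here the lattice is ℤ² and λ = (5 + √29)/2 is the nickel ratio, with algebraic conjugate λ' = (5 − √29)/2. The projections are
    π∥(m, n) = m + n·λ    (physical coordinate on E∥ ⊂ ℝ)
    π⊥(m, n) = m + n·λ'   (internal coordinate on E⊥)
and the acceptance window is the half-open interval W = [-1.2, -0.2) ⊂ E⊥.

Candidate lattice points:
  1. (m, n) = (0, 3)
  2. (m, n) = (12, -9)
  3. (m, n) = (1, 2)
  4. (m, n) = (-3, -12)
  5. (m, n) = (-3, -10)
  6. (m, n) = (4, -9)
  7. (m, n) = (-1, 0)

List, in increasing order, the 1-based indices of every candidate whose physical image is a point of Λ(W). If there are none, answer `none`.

Numerically λ ≈ 5.192582 and λ' = −1/λ ≈ -0.192582.
candidate 1: (m,n)=(0,3) → π∥ = 0+3·λ ≈ 15.577747, π⊥ = 0+3·λ' ≈ -0.577747 ∈ [-1.2, -0.2) ⇒ IN Λ
candidate 2: (m,n)=(12,-9) → π∥ = 12-9·λ ≈ -34.733242, π⊥ = 12-9·λ' ≈ 13.733242 ∉ [-1.2, -0.2) ⇒ out
candidate 3: (m,n)=(1,2) → π∥ = 1+2·λ ≈ 11.385165, π⊥ = 1+2·λ' ≈ 0.614835 ∉ [-1.2, -0.2) ⇒ out
candidate 4: (m,n)=(-3,-12) → π∥ = -3-12·λ ≈ -65.310989, π⊥ = -3-12·λ' ≈ -0.689011 ∈ [-1.2, -0.2) ⇒ IN Λ
candidate 5: (m,n)=(-3,-10) → π∥ = -3-10·λ ≈ -54.925824, π⊥ = -3-10·λ' ≈ -1.074176 ∈ [-1.2, -0.2) ⇒ IN Λ
candidate 6: (m,n)=(4,-9) → π∥ = 4-9·λ ≈ -42.733242, π⊥ = 4-9·λ' ≈ 5.733242 ∉ [-1.2, -0.2) ⇒ out
candidate 7: (m,n)=(-1,0) → π∥ = -1+0·λ ≈ -1.000000, π⊥ = -1+0·λ' ≈ -1.000000 ∈ [-1.2, -0.2) ⇒ IN Λ

1, 4, 5, 7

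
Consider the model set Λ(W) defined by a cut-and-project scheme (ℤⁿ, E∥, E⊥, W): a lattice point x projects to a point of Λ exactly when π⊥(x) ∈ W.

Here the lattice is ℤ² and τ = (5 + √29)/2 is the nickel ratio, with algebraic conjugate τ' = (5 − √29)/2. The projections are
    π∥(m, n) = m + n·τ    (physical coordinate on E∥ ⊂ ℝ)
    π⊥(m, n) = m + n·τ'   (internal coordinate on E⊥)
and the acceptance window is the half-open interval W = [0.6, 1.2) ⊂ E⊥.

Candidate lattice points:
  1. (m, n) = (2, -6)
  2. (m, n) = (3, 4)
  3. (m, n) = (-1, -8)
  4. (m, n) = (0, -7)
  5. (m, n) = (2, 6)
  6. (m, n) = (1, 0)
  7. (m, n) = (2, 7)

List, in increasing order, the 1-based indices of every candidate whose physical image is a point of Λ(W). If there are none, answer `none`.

5, 6, 7

Compute τ' = (5−√29)/2 = -0.1926, so π⊥(m,n) = m -0.1926·n.
[1] lift (2,-6): star map gives 3.1555; window check 0.6 ≤ 3.1555 < 1.2 is false → out
[2] lift (3,4): star map gives 2.2297; window check 0.6 ≤ 2.2297 < 1.2 is false → out
[3] lift (-1,-8): star map gives 0.5407; window check 0.6 ≤ 0.5407 < 1.2 is false → out
[4] lift (0,-7): star map gives 1.3481; window check 0.6 ≤ 1.3481 < 1.2 is false → out
[5] lift (2,6): star map gives 0.8445; window check 0.6 ≤ 0.8445 < 1.2 is true → IN Λ
[6] lift (1,0): star map gives 1.0000; window check 0.6 ≤ 1.0000 < 1.2 is true → IN Λ
[7] lift (2,7): star map gives 0.6519; window check 0.6 ≤ 0.6519 < 1.2 is true → IN Λ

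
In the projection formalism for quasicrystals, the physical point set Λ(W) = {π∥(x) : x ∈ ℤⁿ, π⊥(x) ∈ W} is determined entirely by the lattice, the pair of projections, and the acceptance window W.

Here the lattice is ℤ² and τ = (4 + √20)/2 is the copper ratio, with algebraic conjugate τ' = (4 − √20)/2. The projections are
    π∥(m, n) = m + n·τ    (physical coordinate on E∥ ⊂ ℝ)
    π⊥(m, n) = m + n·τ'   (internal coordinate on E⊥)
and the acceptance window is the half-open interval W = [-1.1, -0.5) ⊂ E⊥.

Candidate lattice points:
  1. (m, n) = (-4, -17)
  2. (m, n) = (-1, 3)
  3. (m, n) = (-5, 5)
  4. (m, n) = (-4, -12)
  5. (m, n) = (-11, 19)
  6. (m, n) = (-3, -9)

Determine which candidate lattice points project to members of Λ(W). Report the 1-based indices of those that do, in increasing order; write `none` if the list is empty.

6

Compute τ' = (4−√20)/2 = -0.23607, so π⊥(m,n) = m -0.23607·n.
#1 (-4,-17): internal coord -4 + (-17)·τ' = +0.01316; +0.01316 ∉ [-1.1, -0.5) → out
#2 (-1,3): internal coord -1 + (3)·τ' = -1.70820; -1.70820 ∉ [-1.1, -0.5) → out
#3 (-5,5): internal coord -5 + (5)·τ' = -6.18034; -6.18034 ∉ [-1.1, -0.5) → out
#4 (-4,-12): internal coord -4 + (-12)·τ' = -1.16718; -1.16718 ∉ [-1.1, -0.5) → out
#5 (-11,19): internal coord -11 + (19)·τ' = -15.48529; -15.48529 ∉ [-1.1, -0.5) → out
#6 (-3,-9): internal coord -3 + (-9)·τ' = -0.87539; -0.87539 ∈ [-1.1, -0.5) → IN Λ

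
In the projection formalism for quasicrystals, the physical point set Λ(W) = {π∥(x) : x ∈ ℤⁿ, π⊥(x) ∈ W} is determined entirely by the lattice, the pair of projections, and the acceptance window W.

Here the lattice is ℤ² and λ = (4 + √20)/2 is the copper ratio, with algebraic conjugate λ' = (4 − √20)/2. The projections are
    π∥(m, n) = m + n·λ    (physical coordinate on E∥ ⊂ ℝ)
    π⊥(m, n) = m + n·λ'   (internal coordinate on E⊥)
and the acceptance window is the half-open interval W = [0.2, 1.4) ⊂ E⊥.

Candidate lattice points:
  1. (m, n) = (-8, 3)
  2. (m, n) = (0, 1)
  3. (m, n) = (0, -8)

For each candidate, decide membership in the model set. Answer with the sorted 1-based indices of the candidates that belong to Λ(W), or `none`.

λ' = (4−√20)/2 ≈ -0.2361.
[1] lift (-8,3): star map gives -8.7082; window check 0.2 ≤ -8.7082 < 1.4 is false → out
[2] lift (0,1): star map gives -0.2361; window check 0.2 ≤ -0.2361 < 1.4 is false → out
[3] lift (0,-8): star map gives 1.8885; window check 0.2 ≤ 1.8885 < 1.4 is false → out

none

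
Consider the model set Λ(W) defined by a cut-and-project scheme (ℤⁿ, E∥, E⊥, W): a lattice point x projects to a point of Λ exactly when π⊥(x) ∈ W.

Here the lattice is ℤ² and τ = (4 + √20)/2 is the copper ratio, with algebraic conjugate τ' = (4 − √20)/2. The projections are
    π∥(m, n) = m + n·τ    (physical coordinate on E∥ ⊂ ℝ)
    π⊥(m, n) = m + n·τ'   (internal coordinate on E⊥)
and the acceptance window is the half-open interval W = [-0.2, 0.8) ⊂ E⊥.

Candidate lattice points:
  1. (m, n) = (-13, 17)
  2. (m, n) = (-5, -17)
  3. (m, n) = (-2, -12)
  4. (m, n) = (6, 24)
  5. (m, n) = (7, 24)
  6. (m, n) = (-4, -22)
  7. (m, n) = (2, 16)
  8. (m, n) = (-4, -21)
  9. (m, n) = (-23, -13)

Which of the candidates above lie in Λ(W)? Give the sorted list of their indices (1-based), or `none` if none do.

Compute τ' = (4−√20)/2 = -0.23607, so π⊥(m,n) = m -0.23607·n.
candidate 1: (m,n)=(-13,17) → π∥ = -13+17·τ ≈ 59.01316, π⊥ = -13+17·τ' ≈ -17.01316 ∉ [-0.2, 0.8) ⇒ out
candidate 2: (m,n)=(-5,-17) → π∥ = -5-17·τ ≈ -77.01316, π⊥ = -5-17·τ' ≈ -0.98684 ∉ [-0.2, 0.8) ⇒ out
candidate 3: (m,n)=(-2,-12) → π∥ = -2-12·τ ≈ -52.83282, π⊥ = -2-12·τ' ≈ 0.83282 ∉ [-0.2, 0.8) ⇒ out
candidate 4: (m,n)=(6,24) → π∥ = 6+24·τ ≈ 107.66563, π⊥ = 6+24·τ' ≈ 0.33437 ∈ [-0.2, 0.8) ⇒ IN Λ
candidate 5: (m,n)=(7,24) → π∥ = 7+24·τ ≈ 108.66563, π⊥ = 7+24·τ' ≈ 1.33437 ∉ [-0.2, 0.8) ⇒ out
candidate 6: (m,n)=(-4,-22) → π∥ = -4-22·τ ≈ -97.19350, π⊥ = -4-22·τ' ≈ 1.19350 ∉ [-0.2, 0.8) ⇒ out
candidate 7: (m,n)=(2,16) → π∥ = 2+16·τ ≈ 69.77709, π⊥ = 2+16·τ' ≈ -1.77709 ∉ [-0.2, 0.8) ⇒ out
candidate 8: (m,n)=(-4,-21) → π∥ = -4-21·τ ≈ -92.95743, π⊥ = -4-21·τ' ≈ 0.95743 ∉ [-0.2, 0.8) ⇒ out
candidate 9: (m,n)=(-23,-13) → π∥ = -23-13·τ ≈ -78.06888, π⊥ = -23-13·τ' ≈ -19.93112 ∉ [-0.2, 0.8) ⇒ out

4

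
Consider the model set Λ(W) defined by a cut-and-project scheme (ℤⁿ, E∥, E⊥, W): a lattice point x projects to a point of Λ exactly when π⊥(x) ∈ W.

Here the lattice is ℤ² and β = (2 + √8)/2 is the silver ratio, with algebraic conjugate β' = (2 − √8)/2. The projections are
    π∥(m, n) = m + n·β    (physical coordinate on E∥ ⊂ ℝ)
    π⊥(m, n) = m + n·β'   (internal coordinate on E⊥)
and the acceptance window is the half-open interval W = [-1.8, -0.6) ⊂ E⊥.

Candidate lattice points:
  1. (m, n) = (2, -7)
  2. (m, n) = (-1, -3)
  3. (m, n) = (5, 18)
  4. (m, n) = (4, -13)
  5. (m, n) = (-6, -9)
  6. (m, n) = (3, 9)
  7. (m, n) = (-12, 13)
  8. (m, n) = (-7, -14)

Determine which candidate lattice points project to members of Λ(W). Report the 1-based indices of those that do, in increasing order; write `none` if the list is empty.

6, 8

Numerically β ≈ 2.414214 and β' = −1/β ≈ -0.414214.
[1] lift (2,-7): star map gives 4.899495; window check -1.8 ≤ 4.899495 < -0.6 is false → out
[2] lift (-1,-3): star map gives 0.242641; window check -1.8 ≤ 0.242641 < -0.6 is false → out
[3] lift (5,18): star map gives -2.455844; window check -1.8 ≤ -2.455844 < -0.6 is false → out
[4] lift (4,-13): star map gives 9.384776; window check -1.8 ≤ 9.384776 < -0.6 is false → out
[5] lift (-6,-9): star map gives -2.272078; window check -1.8 ≤ -2.272078 < -0.6 is false → out
[6] lift (3,9): star map gives -0.727922; window check -1.8 ≤ -0.727922 < -0.6 is true → IN Λ
[7] lift (-12,13): star map gives -17.384776; window check -1.8 ≤ -17.384776 < -0.6 is false → out
[8] lift (-7,-14): star map gives -1.201010; window check -1.8 ≤ -1.201010 < -0.6 is true → IN Λ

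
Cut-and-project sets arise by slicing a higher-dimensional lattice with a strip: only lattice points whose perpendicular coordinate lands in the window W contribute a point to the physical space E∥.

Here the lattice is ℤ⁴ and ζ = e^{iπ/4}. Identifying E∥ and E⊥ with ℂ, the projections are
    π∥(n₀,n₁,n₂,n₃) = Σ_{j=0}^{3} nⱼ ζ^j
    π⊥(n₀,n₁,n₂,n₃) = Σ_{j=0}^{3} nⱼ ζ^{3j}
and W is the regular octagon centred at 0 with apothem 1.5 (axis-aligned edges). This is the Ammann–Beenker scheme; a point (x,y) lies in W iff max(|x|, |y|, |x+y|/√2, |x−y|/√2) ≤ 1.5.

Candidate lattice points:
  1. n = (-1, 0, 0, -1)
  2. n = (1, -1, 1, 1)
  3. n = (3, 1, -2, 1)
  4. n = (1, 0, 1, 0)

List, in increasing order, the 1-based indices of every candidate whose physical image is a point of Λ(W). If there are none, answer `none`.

4

With ζ = e^{iπ/4} the internal vectors are ζ^0,ζ^3,ζ^6,ζ^9.
candidate 1: n = (-1, 0, 0, -1) → π⊥ ≈ (-1.7071, -0.7071); max(|x|,|y|,|x±y|/√2) = 1.7071 > 1.5 ⇒ ∉ W
candidate 2: n = (1, -1, 1, 1) → π⊥ ≈ (+2.4142, -1.0000); max(|x|,|y|,|x±y|/√2) = 2.4142 > 1.5 ⇒ ∉ W
candidate 3: n = (3, 1, -2, 1) → π⊥ ≈ (+3.0000, +3.4142); max(|x|,|y|,|x±y|/√2) = 4.5355 > 1.5 ⇒ ∉ W
candidate 4: n = (1, 0, 1, 0) → π⊥ ≈ (+1.0000, -1.0000); max(|x|,|y|,|x±y|/√2) = 1.4142 ≤ 1.5 ⇒ ∈ W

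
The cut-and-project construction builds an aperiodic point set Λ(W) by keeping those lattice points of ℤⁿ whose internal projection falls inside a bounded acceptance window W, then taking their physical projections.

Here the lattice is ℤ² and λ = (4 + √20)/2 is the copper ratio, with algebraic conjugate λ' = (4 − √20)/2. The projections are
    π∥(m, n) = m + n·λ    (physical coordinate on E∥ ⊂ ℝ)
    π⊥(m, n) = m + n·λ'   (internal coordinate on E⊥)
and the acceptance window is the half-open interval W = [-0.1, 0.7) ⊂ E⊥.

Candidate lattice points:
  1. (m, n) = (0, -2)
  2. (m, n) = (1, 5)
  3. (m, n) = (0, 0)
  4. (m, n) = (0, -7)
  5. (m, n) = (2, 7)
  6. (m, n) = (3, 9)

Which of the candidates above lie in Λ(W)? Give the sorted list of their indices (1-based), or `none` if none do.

1, 3, 5

Numerically λ ≈ 4.236068 and λ' = −1/λ ≈ -0.236068.
candidate 1: (m,n)=(0,-2) → π∥ = 0-2·λ ≈ -8.472136, π⊥ = 0-2·λ' ≈ 0.472136 ∈ [-0.1, 0.7) ⇒ IN Λ
candidate 2: (m,n)=(1,5) → π∥ = 1+5·λ ≈ 22.180340, π⊥ = 1+5·λ' ≈ -0.180340 ∉ [-0.1, 0.7) ⇒ out
candidate 3: (m,n)=(0,0) → π∥ = 0+0·λ ≈ 0.000000, π⊥ = 0+0·λ' ≈ 0.000000 ∈ [-0.1, 0.7) ⇒ IN Λ
candidate 4: (m,n)=(0,-7) → π∥ = 0-7·λ ≈ -29.652476, π⊥ = 0-7·λ' ≈ 1.652476 ∉ [-0.1, 0.7) ⇒ out
candidate 5: (m,n)=(2,7) → π∥ = 2+7·λ ≈ 31.652476, π⊥ = 2+7·λ' ≈ 0.347524 ∈ [-0.1, 0.7) ⇒ IN Λ
candidate 6: (m,n)=(3,9) → π∥ = 3+9·λ ≈ 41.124612, π⊥ = 3+9·λ' ≈ 0.875388 ∉ [-0.1, 0.7) ⇒ out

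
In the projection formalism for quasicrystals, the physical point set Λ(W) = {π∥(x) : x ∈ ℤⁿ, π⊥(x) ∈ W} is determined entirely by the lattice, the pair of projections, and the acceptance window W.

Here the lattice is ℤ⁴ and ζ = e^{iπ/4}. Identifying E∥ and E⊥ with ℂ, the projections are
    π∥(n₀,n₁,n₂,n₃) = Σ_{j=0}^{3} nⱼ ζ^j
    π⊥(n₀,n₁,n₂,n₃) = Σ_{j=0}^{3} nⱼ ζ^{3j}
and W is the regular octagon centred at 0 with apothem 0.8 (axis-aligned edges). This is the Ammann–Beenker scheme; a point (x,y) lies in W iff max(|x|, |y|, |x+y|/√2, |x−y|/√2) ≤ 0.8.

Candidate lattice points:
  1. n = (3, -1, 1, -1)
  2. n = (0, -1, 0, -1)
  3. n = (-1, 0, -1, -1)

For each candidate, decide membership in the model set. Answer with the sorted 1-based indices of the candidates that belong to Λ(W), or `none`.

Internal map: ζ^{3j} for j=0..3 gives (1,0), (−√2/2,√2/2), (0,−1), (√2/2,√2/2).
#1 (3, -1, 1, -1): internal (3.00000, -2.41421); octagon support 3.82843 vs apothem 0.8 → ∉ W
#2 (0, -1, 0, -1): internal (0.00000, -1.41421); octagon support 1.41421 vs apothem 0.8 → ∉ W
#3 (-1, 0, -1, -1): internal (-1.70711, 0.29289); octagon support 1.70711 vs apothem 0.8 → ∉ W

none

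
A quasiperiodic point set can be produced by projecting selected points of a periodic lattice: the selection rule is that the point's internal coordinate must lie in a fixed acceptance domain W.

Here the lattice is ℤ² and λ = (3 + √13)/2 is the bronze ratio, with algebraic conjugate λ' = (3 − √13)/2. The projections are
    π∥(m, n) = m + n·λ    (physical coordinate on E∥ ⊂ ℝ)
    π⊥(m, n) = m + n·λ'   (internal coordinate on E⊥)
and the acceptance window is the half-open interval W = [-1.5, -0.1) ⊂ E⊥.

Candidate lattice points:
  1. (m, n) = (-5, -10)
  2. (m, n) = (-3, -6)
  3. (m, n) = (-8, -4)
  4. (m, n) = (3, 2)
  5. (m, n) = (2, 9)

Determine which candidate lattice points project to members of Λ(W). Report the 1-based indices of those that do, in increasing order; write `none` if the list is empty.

2, 5

λ' = (3−√13)/2 ≈ -0.302776.
candidate 1: (m,n)=(-5,-10) → π∥ = -5-10·λ ≈ -38.027756, π⊥ = -5-10·λ' ≈ -1.972244 ∉ [-1.5, -0.1) ⇒ out
candidate 2: (m,n)=(-3,-6) → π∥ = -3-6·λ ≈ -22.816654, π⊥ = -3-6·λ' ≈ -1.183346 ∈ [-1.5, -0.1) ⇒ IN Λ
candidate 3: (m,n)=(-8,-4) → π∥ = -8-4·λ ≈ -21.211103, π⊥ = -8-4·λ' ≈ -6.788897 ∉ [-1.5, -0.1) ⇒ out
candidate 4: (m,n)=(3,2) → π∥ = 3+2·λ ≈ 9.605551, π⊥ = 3+2·λ' ≈ 2.394449 ∉ [-1.5, -0.1) ⇒ out
candidate 5: (m,n)=(2,9) → π∥ = 2+9·λ ≈ 31.724981, π⊥ = 2+9·λ' ≈ -0.724981 ∈ [-1.5, -0.1) ⇒ IN Λ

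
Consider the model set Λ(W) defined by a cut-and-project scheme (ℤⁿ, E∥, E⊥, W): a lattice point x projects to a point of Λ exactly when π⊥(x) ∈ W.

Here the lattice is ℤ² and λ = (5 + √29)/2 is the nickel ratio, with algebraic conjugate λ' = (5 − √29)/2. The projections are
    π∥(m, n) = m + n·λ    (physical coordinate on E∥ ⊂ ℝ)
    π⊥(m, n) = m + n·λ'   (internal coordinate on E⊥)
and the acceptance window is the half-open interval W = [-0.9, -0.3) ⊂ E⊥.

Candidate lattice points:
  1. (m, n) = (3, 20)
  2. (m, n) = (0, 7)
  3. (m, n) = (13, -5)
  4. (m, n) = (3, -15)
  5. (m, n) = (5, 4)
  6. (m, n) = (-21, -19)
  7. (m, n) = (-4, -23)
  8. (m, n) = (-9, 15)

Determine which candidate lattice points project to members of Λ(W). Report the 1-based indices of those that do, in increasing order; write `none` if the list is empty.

1

Compute λ' = (5−√29)/2 = -0.1926, so π⊥(m,n) = m -0.1926·n.
[1] lift (3,20): star map gives -0.8516; window check -0.9 ≤ -0.8516 < -0.3 is true → IN Λ
[2] lift (0,7): star map gives -1.3481; window check -0.9 ≤ -1.3481 < -0.3 is false → out
[3] lift (13,-5): star map gives 13.9629; window check -0.9 ≤ 13.9629 < -0.3 is false → out
[4] lift (3,-15): star map gives 5.8887; window check -0.9 ≤ 5.8887 < -0.3 is false → out
[5] lift (5,4): star map gives 4.2297; window check -0.9 ≤ 4.2297 < -0.3 is false → out
[6] lift (-21,-19): star map gives -17.3409; window check -0.9 ≤ -17.3409 < -0.3 is false → out
[7] lift (-4,-23): star map gives 0.4294; window check -0.9 ≤ 0.4294 < -0.3 is false → out
[8] lift (-9,15): star map gives -11.8887; window check -0.9 ≤ -11.8887 < -0.3 is false → out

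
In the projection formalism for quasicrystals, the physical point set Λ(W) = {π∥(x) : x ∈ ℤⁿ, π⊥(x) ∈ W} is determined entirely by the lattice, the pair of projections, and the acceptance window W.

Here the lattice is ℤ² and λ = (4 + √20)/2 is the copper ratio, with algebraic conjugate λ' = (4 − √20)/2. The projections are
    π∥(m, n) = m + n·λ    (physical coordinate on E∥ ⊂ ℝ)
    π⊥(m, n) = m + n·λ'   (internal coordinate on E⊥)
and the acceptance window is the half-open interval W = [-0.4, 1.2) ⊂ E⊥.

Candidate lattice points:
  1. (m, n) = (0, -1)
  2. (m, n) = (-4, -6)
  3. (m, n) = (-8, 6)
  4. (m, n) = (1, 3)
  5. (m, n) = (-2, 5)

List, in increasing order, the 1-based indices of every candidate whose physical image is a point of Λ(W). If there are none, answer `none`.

Compute λ' = (4−√20)/2 = -0.2361, so π⊥(m,n) = m -0.2361·n.
[1] lift (0,-1): star map gives 0.2361; window check -0.4 ≤ 0.2361 < 1.2 is true → IN Λ
[2] lift (-4,-6): star map gives -2.5836; window check -0.4 ≤ -2.5836 < 1.2 is false → out
[3] lift (-8,6): star map gives -9.4164; window check -0.4 ≤ -9.4164 < 1.2 is false → out
[4] lift (1,3): star map gives 0.2918; window check -0.4 ≤ 0.2918 < 1.2 is true → IN Λ
[5] lift (-2,5): star map gives -3.1803; window check -0.4 ≤ -3.1803 < 1.2 is false → out

1, 4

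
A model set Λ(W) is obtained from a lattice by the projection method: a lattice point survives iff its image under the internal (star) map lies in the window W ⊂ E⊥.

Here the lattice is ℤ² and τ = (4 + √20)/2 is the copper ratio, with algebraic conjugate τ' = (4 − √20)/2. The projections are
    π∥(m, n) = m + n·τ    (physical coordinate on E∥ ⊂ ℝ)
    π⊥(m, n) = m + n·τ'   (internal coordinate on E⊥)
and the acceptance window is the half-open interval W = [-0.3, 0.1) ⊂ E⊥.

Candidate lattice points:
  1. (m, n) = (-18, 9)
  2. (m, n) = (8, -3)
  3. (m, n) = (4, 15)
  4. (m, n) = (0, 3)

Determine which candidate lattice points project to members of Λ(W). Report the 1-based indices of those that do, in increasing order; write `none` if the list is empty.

Compute τ' = (4−√20)/2 = -0.2361, so π⊥(m,n) = m -0.2361·n.
candidate 1: (m,n)=(-18,9) → π∥ = -18+9·τ ≈ 20.1246, π⊥ = -18+9·τ' ≈ -20.1246 ∉ [-0.3, 0.1) ⇒ out
candidate 2: (m,n)=(8,-3) → π∥ = 8-3·τ ≈ -4.7082, π⊥ = 8-3·τ' ≈ 8.7082 ∉ [-0.3, 0.1) ⇒ out
candidate 3: (m,n)=(4,15) → π∥ = 4+15·τ ≈ 67.5410, π⊥ = 4+15·τ' ≈ 0.4590 ∉ [-0.3, 0.1) ⇒ out
candidate 4: (m,n)=(0,3) → π∥ = 0+3·τ ≈ 12.7082, π⊥ = 0+3·τ' ≈ -0.7082 ∉ [-0.3, 0.1) ⇒ out

none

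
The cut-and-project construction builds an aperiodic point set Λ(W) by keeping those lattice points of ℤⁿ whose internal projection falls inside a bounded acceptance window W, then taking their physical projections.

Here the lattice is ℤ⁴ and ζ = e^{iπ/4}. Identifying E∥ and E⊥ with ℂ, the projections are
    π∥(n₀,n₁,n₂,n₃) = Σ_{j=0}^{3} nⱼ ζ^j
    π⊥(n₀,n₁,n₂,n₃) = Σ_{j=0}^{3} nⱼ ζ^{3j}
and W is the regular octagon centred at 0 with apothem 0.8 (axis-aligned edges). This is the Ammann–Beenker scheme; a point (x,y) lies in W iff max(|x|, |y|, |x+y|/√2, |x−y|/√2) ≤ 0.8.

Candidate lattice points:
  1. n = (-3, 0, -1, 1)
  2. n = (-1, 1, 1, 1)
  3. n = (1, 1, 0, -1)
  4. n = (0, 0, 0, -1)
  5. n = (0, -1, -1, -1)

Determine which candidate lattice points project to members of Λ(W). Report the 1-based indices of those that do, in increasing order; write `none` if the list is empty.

Internal map: ζ^{3j} for j=0..3 gives (1,0), (−√2/2,√2/2), (0,−1), (√2/2,√2/2).
candidate 1: n = (-3, 0, -1, 1) → π⊥ ≈ (-2.29289, +1.70711); max(|x|,|y|,|x±y|/√2) = 2.82843 > 0.8 ⇒ ∉ W
candidate 2: n = (-1, 1, 1, 1) → π⊥ ≈ (-1.00000, +0.41421); max(|x|,|y|,|x±y|/√2) = 1.00000 > 0.8 ⇒ ∉ W
candidate 3: n = (1, 1, 0, -1) → π⊥ ≈ (-0.41421, +0.00000); max(|x|,|y|,|x±y|/√2) = 0.41421 ≤ 0.8 ⇒ ∈ W
candidate 4: n = (0, 0, 0, -1) → π⊥ ≈ (-0.70711, -0.70711); max(|x|,|y|,|x±y|/√2) = 1.00000 > 0.8 ⇒ ∉ W
candidate 5: n = (0, -1, -1, -1) → π⊥ ≈ (+0.00000, -0.41421); max(|x|,|y|,|x±y|/√2) = 0.41421 ≤ 0.8 ⇒ ∈ W

3, 5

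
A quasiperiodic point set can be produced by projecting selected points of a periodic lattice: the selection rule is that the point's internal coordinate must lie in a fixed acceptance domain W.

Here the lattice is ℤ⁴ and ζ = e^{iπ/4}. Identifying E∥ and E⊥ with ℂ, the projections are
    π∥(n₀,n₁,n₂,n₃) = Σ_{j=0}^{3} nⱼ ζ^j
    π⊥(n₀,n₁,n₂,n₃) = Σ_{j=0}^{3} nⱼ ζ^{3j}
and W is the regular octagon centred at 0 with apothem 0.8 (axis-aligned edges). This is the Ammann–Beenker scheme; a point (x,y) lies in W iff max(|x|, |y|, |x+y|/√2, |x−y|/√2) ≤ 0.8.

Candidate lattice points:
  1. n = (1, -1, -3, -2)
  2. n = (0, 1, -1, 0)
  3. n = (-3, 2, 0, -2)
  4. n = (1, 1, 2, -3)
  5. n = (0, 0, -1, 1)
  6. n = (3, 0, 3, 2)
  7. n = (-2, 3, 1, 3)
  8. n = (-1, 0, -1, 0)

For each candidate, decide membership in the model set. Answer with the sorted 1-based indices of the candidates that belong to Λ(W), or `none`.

none

π⊥(n) = n₀ + n₁ζ³ + n₂ζ⁶ + n₃ζ⁹ where ζ = e^{iπ/4}.
candidate 1: n = (1, -1, -3, -2) → π⊥ ≈ (+0.292893, +0.878680); max(|x|,|y|,|x±y|/√2) = 0.878680 > 0.8 ⇒ ∉ W
candidate 2: n = (0, 1, -1, 0) → π⊥ ≈ (-0.707107, +1.707107); max(|x|,|y|,|x±y|/√2) = 1.707107 > 0.8 ⇒ ∉ W
candidate 3: n = (-3, 2, 0, -2) → π⊥ ≈ (-5.828427, +0.000000); max(|x|,|y|,|x±y|/√2) = 5.828427 > 0.8 ⇒ ∉ W
candidate 4: n = (1, 1, 2, -3) → π⊥ ≈ (-1.828427, -3.414214); max(|x|,|y|,|x±y|/√2) = 3.707107 > 0.8 ⇒ ∉ W
candidate 5: n = (0, 0, -1, 1) → π⊥ ≈ (+0.707107, +1.707107); max(|x|,|y|,|x±y|/√2) = 1.707107 > 0.8 ⇒ ∉ W
candidate 6: n = (3, 0, 3, 2) → π⊥ ≈ (+4.414214, -1.585786); max(|x|,|y|,|x±y|/√2) = 4.414214 > 0.8 ⇒ ∉ W
candidate 7: n = (-2, 3, 1, 3) → π⊥ ≈ (-2.000000, +3.242641); max(|x|,|y|,|x±y|/√2) = 3.707107 > 0.8 ⇒ ∉ W
candidate 8: n = (-1, 0, -1, 0) → π⊥ ≈ (-1.000000, +1.000000); max(|x|,|y|,|x±y|/√2) = 1.414214 > 0.8 ⇒ ∉ W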